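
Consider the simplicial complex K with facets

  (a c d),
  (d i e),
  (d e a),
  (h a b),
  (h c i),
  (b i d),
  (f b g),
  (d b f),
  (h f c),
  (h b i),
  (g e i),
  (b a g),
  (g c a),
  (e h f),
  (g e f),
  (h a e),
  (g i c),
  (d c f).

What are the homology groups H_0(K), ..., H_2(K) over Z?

H_0 ≅ Z,  H_1 ≅ Z^2,  H_2 ≅ Z.

K has 9 vertices, 27 edges, 18 triangles.
rank ∂_0 = 0, rank ∂_1 = 8 ⇒ b_0 = 9 − 0 − 8 = 1; all invariant factors of ∂_1 are 1 so no torsion. So H_0 = Z.
rank ∂_1 = 8, rank ∂_2 = 17 ⇒ b_1 = 27 − 8 − 17 = 2; all invariant factors of ∂_2 are 1 so no torsion. So H_1 = Z^2.
rank ∂_2 = 17, rank ∂_3 = 0 ⇒ b_2 = 18 − 17 − 0 = 1. So H_2 = Z.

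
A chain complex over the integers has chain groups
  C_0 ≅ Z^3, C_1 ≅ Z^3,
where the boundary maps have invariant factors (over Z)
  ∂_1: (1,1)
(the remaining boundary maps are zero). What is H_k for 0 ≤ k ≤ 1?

H_0 ≅ Z,  H_1 ≅ Z.

H_0: b_0 = 3 − 0 − 2 = 1; torsion from ∂_1 factors > 1: none. So H_0 ≅ Z.
H_1: b_1 = 3 − 2 − 0 = 1; torsion from ∂_2 factors > 1: none. So H_1 ≅ Z.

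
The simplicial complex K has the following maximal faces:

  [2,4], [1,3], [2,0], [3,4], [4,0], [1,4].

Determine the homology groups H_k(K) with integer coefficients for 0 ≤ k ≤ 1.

H_0 ≅ Z,  H_1 ≅ Z^2.

Fix the vertex order 0 < 1 < 2 < 3 < 4 and write every simplex with vertices in increasing order. Then dim K = 1 and the simplices of K are:

  0-simplices (5): [0], [1], [2], [3], [4]
  1-simplices (6): [0,2], [0,4], [1,3], [1,4], [2,4], [3,4]

giving chain groups C_0 ≅ Z^5, C_1 ≅ Z^6.

∂_1: C_1 → C_0 sends each edge [p,q] (with p < q) to q − p.
As a 5×6 matrix over Z this has rank 4, with invariant factors (1,1,1,1).

Computing H_k = (kernel of ∂_k) / (image of ∂_{k+1}):

  H_0: rank C_0 − rank ∂_1 = 5 − 4 = 1, and the invariant factors of ∂_1 are all 1, so H_0 = Z.
  H_1: rank ker ∂_1 − rank ∂_2 = (6 − 4) − 0 = 2, and there is no ∂_2, so H_1 = Z^2.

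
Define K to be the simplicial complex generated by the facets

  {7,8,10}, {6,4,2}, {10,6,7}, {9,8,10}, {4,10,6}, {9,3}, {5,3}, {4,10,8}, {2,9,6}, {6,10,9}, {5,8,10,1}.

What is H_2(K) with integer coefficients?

H_2 ≅ 0.

Order the vertices as 1 < 2 < 3 < 4 < 5 < 6 < 7 < 8 < 9 < 10. Listing each simplex with vertices in this order, K has dimension 3 with simplices:

  0-simplices (10): [1], [2], [3], [4], [5], [6], [7], [8], [9], [10]
  1-simplices (21): [1,5], [1,8], [1,10], [2,4], [2,6], [2,9], [3,5], [3,9], [4,6], [4,8], [4,10], [5,8], [5,10], [6,7], [6,9], [6,10], [7,8], [7,10], [8,9], [8,10], [9,10]
  2-simplices (12): [1,5,8], [1,5,10], [1,8,10], [2,4,6], [2,6,9], [4,6,10], [4,8,10], [5,8,10], [6,7,10], [6,9,10], [7,8,10], [8,9,10]
  3-simplices (1): [1,5,8,10]

giving chain groups C_0 ≅ Z^10, C_1 ≅ Z^21, C_2 ≅ Z^12, C_3 ≅ Z^1.

The boundary map ∂_1: C_1 → C_0 is given by ∂[p,q] = [q] − [p]. For instance
  ∂[4,8] = [8] − [4].
The 10×21 boundary matrix has rank 9 and Smith normal form diag(1,1,1,1,1,1,1,1,1).

Boundary ∂_2: C_2 → C_1 sends each 2-simplex [p,q,r] to [q,r] − [p,r] + [p,q]. For instance
  ∂[6,7,10] = [7,10] − [6,10] + [6,7],
  ∂[7,8,10] = [8,10] − [7,10] + [7,8].
This gives a 21×12 integer matrix of rank 11; reducing to Smith normal form yields diagonal entries (1,1,1,1,1,1,1,1,1,1,1).

Boundary ∂_3: C_3 → C_2 sends each 3-simplex σ to the alternating sum Σ_i (−1)^i (σ with its i-th vertex removed). For instance
  ∂[1,5,8,10] = [5,8,10] − [1,8,10] + [1,5,10] − [1,5,8].
As a 12×1 matrix over Z this has rank 1, with invariant factors (1).

Reading off H_k = ker ∂_k / im ∂_{k+1}:

  H_2: rank ker ∂_2 − rank ∂_3 = (12 − 11) − 1 = 0, and the invariant factors of ∂_3 are all 1, so H_2 = 0.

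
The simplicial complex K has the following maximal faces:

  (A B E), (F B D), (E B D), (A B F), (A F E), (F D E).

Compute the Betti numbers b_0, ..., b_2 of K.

We work with the vertex ordering A < B < D < E < F. The simplices of K, each written with vertices in increasing order, are:

  0-simplices (5): A, B, D, E, F
  1-simplices (9): AB, AE, AF, BD, BE, BF, DE, DF, EF
  2-simplices (6): ABE, ABF, AEF, BDE, BDF, DEF

giving chain groups C_0 ≅ Z^5, C_1 ≅ Z^9, C_2 ≅ Z^6.

The boundary map ∂_1: C_1 → C_0 is given by ∂[p,q] = [q] − [p]. For instance
  ∂AF = F − A.
The resulting 5×9 matrix has rank 4, and its Smith normal form has invariant factors (1,1,1,1).

∂_2: C_2 → C_1 acts by ∂[p,q,r] = [q,r] − [p,r] + [p,q]. For instance
  ∂BDF = DF − BF + BD,
  ∂ABF = BF − AF + AB.
The resulting 9×6 matrix has rank 5, and its Smith normal form has invariant factors (1,1,1,1,1).

Now H_k = ker ∂_k / im ∂_{k+1}, so:

  H_0: rank C_0 − rank ∂_1 = 5 − 4 = 1, and the invariant factors of ∂_1 are all 1, so H_0 ≅ Z.
  H_1: rank ker ∂_1 − rank ∂_2 = (9 − 4) − 5 = 0, and the invariant factors of ∂_2 are all 1, so H_1 ≅ 0.
  H_2: rank ker ∂_2 − rank ∂_3 = (6 − 5) − 0 = 1, and there is no ∂_3, so H_2 ≅ Z.

Hence the Betti numbers are b_0 = 1, b_1 = 0, b_2 = 1.

b_0 = 1, b_1 = 0, b_2 = 1.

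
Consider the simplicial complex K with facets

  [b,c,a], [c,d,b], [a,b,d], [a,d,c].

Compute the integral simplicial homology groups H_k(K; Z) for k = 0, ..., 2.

Take the total order a < b < c < d on the vertex set. Then K (dimension 2) consists of the simplices:

  0-simplices (4): a, b, c, d
  1-simplices (6): ab, ac, ad, bc, bd, cd
  2-simplices (4): abc, abd, acd, bcd

so the chain groups are C_0 ≅ Z^4, C_1 ≅ Z^6, C_2 ≅ Z^4.

The boundary map ∂_1: C_1 → C_0 sends each edge [p,q] (with p < q) to q − p.
As a 4×6 matrix over Z this has rank 3, with invariant factors (1,1,1).

Boundary ∂_2: C_2 → C_1 acts by ∂[p,q,r] = [q,r] − [p,r] + [p,q]. For instance
  ∂abd = bd − ad + ab,
  ∂bcd = cd − bd + bc.
The resulting 6×4 matrix has rank 3, and its Smith normal form has invariant factors (1,1,1).

From H_k ≅ ker(∂_k) / im(∂_{k+1}) we obtain:

  H_0: rank C_0 − rank ∂_1 = 4 − 3 = 1, and the invariant factors of ∂_1 are all 1, so H_0 = Z.
  H_1: rank ker ∂_1 − rank ∂_2 = (6 − 3) − 3 = 0, and the invariant factors of ∂_2 are all 1, so H_1 = 0.
  H_2: rank ker ∂_2 − rank ∂_3 = (4 − 3) − 0 = 1, and there is no ∂_3, so H_2 = Z.

H_0 ≅ Z,  H_1 = 0,  H_2 ≅ Z.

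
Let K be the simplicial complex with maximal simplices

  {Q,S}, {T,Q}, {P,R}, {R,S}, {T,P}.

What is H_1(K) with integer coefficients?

H_1 ≅ Z.

Take the total order P < Q < R < S < T on the vertex set. Then K (dimension 1) consists of the simplices:

  0-simplices (5): P, Q, R, S, T
  1-simplices (5): PR, PT, QS, QT, RS

giving chain groups C_0 ≅ Z^5, C_1 ≅ Z^5.

∂_1: C_1 → C_0 sends each edge [p,q] (with p < q) to q − p.
As a 5×5 matrix over Z this has rank 4, with invariant factors (1,1,1,1).

Reading off H_k = ker ∂_k / im ∂_{k+1}:

  H_1: rank ker ∂_1 − rank ∂_2 = (5 − 4) − 0 = 1, and there is no ∂_2, so H_1 = Z.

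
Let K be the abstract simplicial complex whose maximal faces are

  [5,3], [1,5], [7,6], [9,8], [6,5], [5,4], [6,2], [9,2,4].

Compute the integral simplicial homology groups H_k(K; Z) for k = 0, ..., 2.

Take the total order 1 < 2 < 3 < 4 < 5 < 6 < 7 < 8 < 9 on the vertex set. Then K (dimension 2) consists of the simplices:

  0-simplices (9): [1], [2], [3], [4], [5], [6], [7], [8], [9]
  1-simplices (10): [1,5], [2,4], [2,6], [2,9], [3,5], [4,5], [4,9], [5,6], [6,7], [8,9]
  2-simplices (1): [2,4,9]

so the chain groups are C_0 ≅ Z^9, C_1 ≅ Z^10, C_2 ≅ Z^1.

∂_1: C_1 → C_0 is given by ∂[p,q] = [q] − [p]. For instance
  ∂[5,6] = [6] − [5].
As a 9×10 matrix over Z this has rank 8, with invariant factors (1,1,1,1,1,1,1,1).

The boundary map ∂_2: C_2 → C_1 sends each 2-simplex [p,q,r] to [q,r] − [p,r] + [p,q]. For instance
  ∂[2,4,9] = [4,9] − [2,9] + [2,4].
This gives a 10×1 integer matrix of rank 1; reducing to Smith normal form yields diagonal entries (1).

Computing H_k = (kernel of ∂_k) / (image of ∂_{k+1}):

  H_0: rank C_0 − rank ∂_1 = 9 − 8 = 1, and the invariant factors of ∂_1 are all 1, so H_0 = Z.
  H_1: rank ker ∂_1 − rank ∂_2 = (10 − 8) − 1 = 1, and the invariant factors of ∂_2 are all 1, so H_1 = Z.
  H_2: rank ker ∂_2 − rank ∂_3 = (1 − 1) − 0 = 0, and there is no ∂_3, so H_2 = 0.

As a check, the Euler characteristic is 9 − 10 + 1 = 0, which agrees with 1 − 1 + 0 = 0.

H_0 = Z,  H_1 = Z,  H_2 = 0.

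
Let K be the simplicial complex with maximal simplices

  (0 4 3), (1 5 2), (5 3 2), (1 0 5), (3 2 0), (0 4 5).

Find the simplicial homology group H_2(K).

Order the vertices as 0 < 1 < 2 < 3 < 4 < 5. Listing each simplex with vertices in this order, K has dimension 2 with simplices:

  0-simplices (6): [0], [1], [2], [3], [4], [5]
  1-simplices (12): [0,1], [0,2], [0,3], [0,4], [0,5], [1,2], [1,5], [2,3], [2,5], [3,4], [3,5], [4,5]
  2-simplices (6): [0,1,5], [0,2,3], [0,3,4], [0,4,5], [1,2,5], [2,3,5]

Hence C_0 ≅ Z^6, C_1 ≅ Z^12, C_2 ≅ Z^6.

∂_1: C_1 → C_0 is given by ∂[p,q] = [q] − [p].
The resulting 6×12 matrix has rank 5, and its Smith normal form has invariant factors (1,1,1,1,1).

The boundary map ∂_2: C_2 → C_1 acts by ∂[p,q,r] = [q,r] − [p,r] + [p,q]. For instance
  ∂[0,4,5] = [4,5] − [0,5] + [0,4],
  ∂[0,1,5] = [1,5] − [0,5] + [0,1].
The resulting 12×6 matrix has rank 6, and its Smith normal form has invariant factors (1,1,1,1,1,1).

Computing H_k = (kernel of ∂_k) / (image of ∂_{k+1}):

  H_2: rank ker ∂_2 − rank ∂_3 = (6 − 6) − 0 = 0, and there is no ∂_3, so H_2 ≅ 0.

H_2 ≅ 0.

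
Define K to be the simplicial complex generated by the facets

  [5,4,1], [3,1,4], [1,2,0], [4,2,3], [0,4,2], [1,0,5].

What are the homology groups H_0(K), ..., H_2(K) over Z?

H_0 = Z,  H_1 = Z,  H_2 = 0.

Take the total order 0 < 1 < 2 < 3 < 4 < 5 on the vertex set. Then K (dimension 2) consists of the simplices:

  0-simplices (6): [0], [1], [2], [3], [4], [5]
  1-simplices (12): [0,1], [0,2], [0,4], [0,5], [1,2], [1,3], [1,4], [1,5], [2,3], [2,4], [3,4], [4,5]
  2-simplices (6): [0,1,2], [0,1,5], [0,2,4], [1,3,4], [1,4,5], [2,3,4]

Hence C_0 ≅ Z^6, C_1 ≅ Z^12, C_2 ≅ Z^6.

The boundary map ∂_1: C_1 → C_0 sends each edge [p,q] (with p < q) to q − p. For instance
  ∂[1,2] = [2] − [1].
This gives a 6×12 integer matrix of rank 5; reducing to Smith normal form yields diagonal entries (1,1,1,1,1).

Boundary ∂_2: C_2 → C_1 sends each 2-simplex [p,q,r] to [q,r] − [p,r] + [p,q]. For instance
  ∂[0,1,5] = [1,5] − [0,5] + [0,1],
  ∂[1,3,4] = [3,4] − [1,4] + [1,3].
As a 12×6 matrix over Z this has rank 6, with invariant factors (1,1,1,1,1,1).

Now H_k = ker ∂_k / im ∂_{k+1}, so:

  H_0: rank C_0 − rank ∂_1 = 6 − 5 = 1, and the invariant factors of ∂_1 are all 1, so H_0 = Z.
  H_1: rank ker ∂_1 − rank ∂_2 = (12 − 5) − 6 = 1, and the invariant factors of ∂_2 are all 1, so H_1 = Z.
  H_2: rank ker ∂_2 − rank ∂_3 = (6 − 6) − 0 = 0, and there is no ∂_3, so H_2 = 0.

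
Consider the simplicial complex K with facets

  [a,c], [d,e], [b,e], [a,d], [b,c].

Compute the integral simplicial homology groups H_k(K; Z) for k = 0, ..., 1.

Take the total order a < b < c < d < e on the vertex set. Then K (dimension 1) consists of the simplices:

  0-simplices (5): a, b, c, d, e
  1-simplices (5): ac, ad, bc, be, de

giving chain groups C_0 ≅ Z^5, C_1 ≅ Z^5.

∂_1: C_1 → C_0 is given by ∂[p,q] = [q] − [p]. For instance
  ∂ad = d − a.
This gives a 5×5 integer matrix of rank 4; reducing to Smith normal form yields diagonal entries (1,1,1,1).

Reading off H_k = ker ∂_k / im ∂_{k+1}:

  H_0: rank C_0 − rank ∂_1 = 5 − 4 = 1, and the invariant factors of ∂_1 are all 1, so H_0 ≅ Z.
  H_1: rank ker ∂_1 − rank ∂_2 = (5 − 4) − 0 = 1, and there is no ∂_2, so H_1 ≅ Z.

H_0 = Z,  H_1 = Z.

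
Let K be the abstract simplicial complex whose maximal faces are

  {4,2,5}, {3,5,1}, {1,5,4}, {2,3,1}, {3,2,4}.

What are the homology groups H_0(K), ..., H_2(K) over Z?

Fix the vertex order 1 < 2 < 3 < 4 < 5 and write every simplex with vertices in increasing order. Then dim K = 2 and the simplices of K are:

  0-simplices (5): [1], [2], [3], [4], [5]
  1-simplices (10): [1,2], [1,3], [1,4], [1,5], [2,3], [2,4], [2,5], [3,4], [3,5], [4,5]
  2-simplices (5): [1,2,3], [1,3,5], [1,4,5], [2,3,4], [2,4,5]

Hence C_0 ≅ Z^5, C_1 ≅ Z^10, C_2 ≅ Z^5.

Boundary ∂_1: C_1 → C_0 maps an edge to its endpoints' difference, ∂[p,q] = q − p. For instance
  ∂[1,4] = [4] − [1].
The 5×10 boundary matrix has rank 4 and Smith normal form diag(1,1,1,1).

The boundary map ∂_2: C_2 → C_1 maps a triangle to the signed sum of its edges. For instance
  ∂[2,3,4] = [3,4] − [2,4] + [2,3],
  ∂[1,4,5] = [4,5] − [1,5] + [1,4].
The resulting 10×5 matrix has rank 5, and its Smith normal form has invariant factors (1,1,1,1,1).

Now H_k = ker ∂_k / im ∂_{k+1}, so:

  H_0: rank C_0 − rank ∂_1 = 5 − 4 = 1, and the invariant factors of ∂_1 are all 1, so H_0 ≅ Z.
  H_1: rank ker ∂_1 − rank ∂_2 = (10 − 4) − 5 = 1, and the invariant factors of ∂_2 are all 1, so H_1 ≅ Z.
  H_2: rank ker ∂_2 − rank ∂_3 = (5 − 5) − 0 = 0, and there is no ∂_3, so H_2 ≅ 0.

As a check, the Euler characteristic is 5 − 10 + 5 = 0, which agrees with 1 − 1 + 0 = 0.
(K is a triangulation of the Möbius band.)

H_0 = Z,  H_1 = Z,  H_2 = 0.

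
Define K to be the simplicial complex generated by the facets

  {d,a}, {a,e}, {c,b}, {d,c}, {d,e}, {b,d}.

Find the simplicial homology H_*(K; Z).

Order the vertices as a < b < c < d < e. Listing each simplex with vertices in this order, K has dimension 1 with simplices:

  0-simplices (5): a, b, c, d, e
  1-simplices (6): ad, ae, bc, bd, cd, de

Hence C_0 ≅ Z^5, C_1 ≅ Z^6.

Boundary ∂_1: C_1 → C_0 sends each edge [p,q] (with p < q) to q − p. For instance
  ∂bd = d − b.
This gives a 5×6 integer matrix of rank 4; reducing to Smith normal form yields diagonal entries (1,1,1,1).

Computing H_k = (kernel of ∂_k) / (image of ∂_{k+1}):

  H_0: rank C_0 − rank ∂_1 = 5 − 4 = 1, and the invariant factors of ∂_1 are all 1, so H_0 ≅ Z.
  H_1: rank ker ∂_1 − rank ∂_2 = (6 − 4) − 0 = 2, and there is no ∂_2, so H_1 ≅ Z^2.

(K is a triangulation of a wedge of 2 circles.)

H_0 ≅ Z,  H_1 ≅ Z^2.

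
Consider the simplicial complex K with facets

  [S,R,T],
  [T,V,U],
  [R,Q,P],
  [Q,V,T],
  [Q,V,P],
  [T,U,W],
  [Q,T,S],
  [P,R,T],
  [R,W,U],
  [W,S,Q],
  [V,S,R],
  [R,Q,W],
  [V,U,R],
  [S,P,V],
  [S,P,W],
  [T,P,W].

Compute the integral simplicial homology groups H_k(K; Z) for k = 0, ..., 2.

H_0 = Z,  H_1 = Z^2,  H_2 = Z.

Take the total order P < Q < R < S < T < U < V < W on the vertex set. Then K (dimension 2) consists of the simplices:

  0-simplices (8): P, Q, R, S, T, U, V, W
  1-simplices (24): PQ, PR, PS, PT, PV, PW, QR, QS, QT, QV, QW, RS, RT, RU, RV, RW, ST, SV, SW, TU, TV, TW, UV, UW
  2-simplices (16): PQR, PQV, PRT, PSV, PSW, PTW, QRW, QST, QSW, QTV, RST, RSV, RUV, RUW, TUV, TUW

Hence C_0 ≅ Z^8, C_1 ≅ Z^24, C_2 ≅ Z^16.

Boundary ∂_1: C_1 → C_0 maps an edge to its endpoints' difference, ∂[p,q] = q − p.
The resulting 8×24 matrix has rank 7, and its Smith normal form has invariant factors (1,1,1,1,1,1,1).

Boundary ∂_2: C_2 → C_1 maps a triangle to the signed sum of its edges. For instance
  ∂PSV = SV − PV + PS,
  ∂RUW = UW − RW + RU.
This gives a 24×16 integer matrix of rank 15; reducing to Smith normal form yields diagonal entries (1,1,1,1,1,1,1,1,1,1,1,1,1,1,1).

Now H_k = ker ∂_k / im ∂_{k+1}, so:

  H_0: rank C_0 − rank ∂_1 = 8 − 7 = 1, and the invariant factors of ∂_1 are all 1, so H_0 = Z.
  H_1: rank ker ∂_1 − rank ∂_2 = (24 − 7) − 15 = 2, and the invariant factors of ∂_2 are all 1, so H_1 = Z^2.
  H_2: rank ker ∂_2 − rank ∂_3 = (16 − 15) − 0 = 1, and there is no ∂_3, so H_2 = Z.

(K is a triangulation of the torus T^2.)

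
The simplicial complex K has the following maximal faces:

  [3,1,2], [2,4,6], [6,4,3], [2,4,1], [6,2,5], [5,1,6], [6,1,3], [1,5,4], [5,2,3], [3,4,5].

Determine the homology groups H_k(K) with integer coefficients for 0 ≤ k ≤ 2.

Order the vertices as 1 < 2 < 3 < 4 < 5 < 6. Listing each simplex with vertices in this order, K has dimension 2 with simplices:

  0-simplices (6): [1], [2], [3], [4], [5], [6]
  1-simplices (15): [1,2], [1,3], [1,4], [1,5], [1,6], [2,3], [2,4], [2,5], [2,6], [3,4], [3,5], [3,6], [4,5], [4,6], [5,6]
  2-simplices (10): [1,2,3], [1,2,4], [1,3,6], [1,4,5], [1,5,6], [2,3,5], [2,4,6], [2,5,6], [3,4,5], [3,4,6]

Hence C_0 ≅ Z^6, C_1 ≅ Z^15, C_2 ≅ Z^10.

∂_1: C_1 → C_0 sends each edge [p,q] (with p < q) to q − p.
As a 6×15 matrix over Z this has rank 5, with invariant factors (1,1,1,1,1).

∂_2: C_2 → C_1 maps a triangle to the signed sum of its edges. For instance
  ∂[1,5,6] = [5,6] − [1,6] + [1,5],
  ∂[3,4,6] = [4,6] − [3,6] + [3,4].
The 15×10 boundary matrix has rank 10 and Smith normal form diag(1,1,1,1,1,1,1,1,1,2).

From H_k ≅ ker(∂_k) / im(∂_{k+1}) we obtain:

  H_0: rank C_0 − rank ∂_1 = 6 − 5 = 1, and the invariant factors of ∂_1 are all 1, so H_0 ≅ Z.
  H_1: rank ker ∂_1 − rank ∂_2 = (15 − 5) − 10 = 0, and ∂_2 has invariant factor 2 > 1, so H_1 ≅ Z/2.
  H_2: rank ker ∂_2 − rank ∂_3 = (10 − 10) − 0 = 0, and there is no ∂_3, so H_2 ≅ 0.

As a check, the Euler characteristic is 6 − 15 + 10 = 1, which agrees with 1 − 0 + 0 = 1.

H_0 ≅ Z,  H_1 ≅ Z/2,  H_2 = 0.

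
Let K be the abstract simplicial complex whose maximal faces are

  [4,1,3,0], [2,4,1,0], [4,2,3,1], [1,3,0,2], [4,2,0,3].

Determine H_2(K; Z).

H_2 ≅ 0.

Order the vertices as 0 < 1 < 2 < 3 < 4. Listing each simplex with vertices in this order, K has dimension 3 with simplices:

  0-simplices (5): [0], [1], [2], [3], [4]
  1-simplices (10): [0,1], [0,2], [0,3], [0,4], [1,2], [1,3], [1,4], [2,3], [2,4], [3,4]
  2-simplices (10): [0,1,2], [0,1,3], [0,1,4], [0,2,3], [0,2,4], [0,3,4], [1,2,3], [1,2,4], [1,3,4], [2,3,4]
  3-simplices (5): [0,1,2,3], [0,1,2,4], [0,1,3,4], [0,2,3,4], [1,2,3,4]

so the chain groups are C_0 ≅ Z^5, C_1 ≅ Z^10, C_2 ≅ Z^10, C_3 ≅ Z^5.

∂_1: C_1 → C_0 is given by ∂[p,q] = [q] − [p].
As a 5×10 matrix over Z this has rank 4, with invariant factors (1,1,1,1).

Boundary ∂_2: C_2 → C_1 sends each 2-simplex [p,q,r] to [q,r] − [p,r] + [p,q]. For instance
  ∂[0,2,4] = [2,4] − [0,4] + [0,2],
  ∂[1,2,3] = [2,3] − [1,3] + [1,2].
As a 10×10 matrix over Z this has rank 6, with invariant factors (1,1,1,1,1,1).

Boundary ∂_3: C_3 → C_2 sends each 3-simplex σ to the alternating sum Σ_i (−1)^i (σ with its i-th vertex removed). For instance
  ∂[0,2,3,4] = [2,3,4] − [0,3,4] + [0,2,4] − [0,2,3],
  ∂[0,1,2,4] = [1,2,4] − [0,2,4] + [0,1,4] − [0,1,2].
The resulting 10×5 matrix has rank 4, and its Smith normal form has invariant factors (1,1,1,1).

Computing H_k = (kernel of ∂_k) / (image of ∂_{k+1}):

  H_2: rank ker ∂_2 − rank ∂_3 = (10 − 6) − 4 = 0, and the invariant factors of ∂_3 are all 1, so H_2 ≅ 0.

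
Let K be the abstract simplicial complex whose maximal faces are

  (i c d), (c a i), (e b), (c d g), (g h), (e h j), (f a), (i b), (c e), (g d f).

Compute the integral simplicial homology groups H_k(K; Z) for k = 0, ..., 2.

H_0 = Z,  H_1 = Z^3,  H_2 = 0.

Order the vertices as a < b < c < d < e < f < g < h < i < j. Listing each simplex with vertices in this order, K has dimension 2 with simplices:

  0-simplices (10): a, b, c, d, e, f, g, h, i, j
  1-simplices (17): ac, af, ai, be, bi, cd, ce, cg, ci, df, dg, di, eh, ej, fg, gh, hj
  2-simplices (5): aci, cdg, cdi, dfg, ehj

Hence C_0 ≅ Z^10, C_1 ≅ Z^17, C_2 ≅ Z^5.

∂_1: C_1 → C_0 is given by ∂[p,q] = [q] − [p]. For instance
  ∂hj = j − h.
This gives a 10×17 integer matrix of rank 9; reducing to Smith normal form yields diagonal entries (1,1,1,1,1,1,1,1,1).

The boundary map ∂_2: C_2 → C_1 sends each 2-simplex [p,q,r] to [q,r] − [p,r] + [p,q]. For instance
  ∂ehj = hj − ej + eh,
  ∂aci = ci − ai + ac.
The 17×5 boundary matrix has rank 5 and Smith normal form diag(1,1,1,1,1).

Computing H_k = (kernel of ∂_k) / (image of ∂_{k+1}):

  H_0: rank C_0 − rank ∂_1 = 10 − 9 = 1, and the invariant factors of ∂_1 are all 1, so H_0 = Z.
  H_1: rank ker ∂_1 − rank ∂_2 = (17 − 9) − 5 = 3, and the invariant factors of ∂_2 are all 1, so H_1 = Z^3.
  H_2: rank ker ∂_2 − rank ∂_3 = (5 − 5) − 0 = 0, and there is no ∂_3, so H_2 = 0.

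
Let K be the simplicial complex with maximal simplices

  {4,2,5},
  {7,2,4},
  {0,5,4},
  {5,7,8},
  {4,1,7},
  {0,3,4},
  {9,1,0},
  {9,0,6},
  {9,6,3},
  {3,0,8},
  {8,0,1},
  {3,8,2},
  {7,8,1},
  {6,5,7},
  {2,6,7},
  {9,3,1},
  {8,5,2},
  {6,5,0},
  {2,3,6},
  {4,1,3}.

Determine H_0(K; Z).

Take the total order 0 < 1 < 2 < 3 < 4 < 5 < 6 < 7 < 8 < 9 on the vertex set. Then K (dimension 2) consists of the simplices:

  0-simplices (10): [0], [1], [2], [3], [4], [5], [6], [7], [8], [9]
  1-simplices (30): (30 of them)
  2-simplices (20): (20 of them)

Hence C_0 ≅ Z^10, C_1 ≅ Z^30, C_2 ≅ Z^20.

Boundary ∂_1: C_1 → C_0 maps an edge to its endpoints' difference, ∂[p,q] = q − p. For instance
  ∂[2,6] = [6] − [2].
The resulting 10×30 matrix has rank 9, and its Smith normal form has invariant factors (1,1,1,1,1,1,1,1,1).

∂_2: C_2 → C_1 acts by ∂[p,q,r] = [q,r] − [p,r] + [p,q]. For instance
  ∂[0,5,6] = [5,6] − [0,6] + [0,5],
  ∂[0,1,9] = [1,9] − [0,9] + [0,1].
This gives a 30×20 integer matrix of rank 20; reducing to Smith normal form yields diagonal entries (1,1,1,1,1,1,1,1,1,1,1,1,1,1,1,1,1,1,1,2).

From H_k ≅ ker(∂_k) / im(∂_{k+1}) we obtain:

  H_0: rank C_0 − rank ∂_1 = 10 − 9 = 1, and the invariant factors of ∂_1 are all 1, so H_0 ≅ Z.

H_0 ≅ Z.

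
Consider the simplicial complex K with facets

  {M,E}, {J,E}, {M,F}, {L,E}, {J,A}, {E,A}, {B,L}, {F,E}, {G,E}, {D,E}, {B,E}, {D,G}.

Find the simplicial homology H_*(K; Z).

H_0 = Z,  H_1 = Z^4.

Take the total order A < B < D < E < F < G < J < L < M on the vertex set. Then K (dimension 1) consists of the simplices:

  0-simplices (9): A, B, D, E, F, G, J, L, M
  1-simplices (12): AE, AJ, BE, BL, DE, DG, EF, EG, EJ, EL, EM, FM

giving chain groups C_0 ≅ Z^9, C_1 ≅ Z^12.

The boundary map ∂_1: C_1 → C_0 sends each edge [p,q] (with p < q) to q − p.
As a 9×12 matrix over Z this has rank 8, with invariant factors (1,1,1,1,1,1,1,1).

Reading off H_k = ker ∂_k / im ∂_{k+1}:

  H_0: rank C_0 − rank ∂_1 = 9 − 8 = 1, and the invariant factors of ∂_1 are all 1, so H_0 = Z.
  H_1: rank ker ∂_1 − rank ∂_2 = (12 − 8) − 0 = 4, and there is no ∂_2, so H_1 = Z^4.

As a check, the Euler characteristic is 9 − 12 = -3, which agrees with 1 − 4 = -3.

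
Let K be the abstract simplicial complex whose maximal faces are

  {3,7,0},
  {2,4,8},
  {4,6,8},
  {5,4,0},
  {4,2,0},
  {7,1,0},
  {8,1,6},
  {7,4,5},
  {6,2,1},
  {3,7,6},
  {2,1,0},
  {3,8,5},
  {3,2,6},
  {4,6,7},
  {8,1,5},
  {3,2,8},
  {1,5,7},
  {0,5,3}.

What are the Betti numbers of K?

b_0 = 1, b_1 = 1, b_2 = 0.

Order the vertices as 0 < 1 < 2 < 3 < 4 < 5 < 6 < 7 < 8. Listing each simplex with vertices in this order, K has dimension 2 with simplices:

  0-simplices (9): [0], [1], [2], [3], [4], [5], [6], [7], [8]
  1-simplices (27): (27 of them)
  2-simplices (18): [0,1,2], [0,1,7], [0,2,4], [0,3,5], [0,3,7], [0,4,5], [1,2,6], [1,5,7], [1,5,8], [1,6,8], [2,3,6], [2,3,8], [2,4,8], [3,5,8], [3,6,7], [4,5,7], [4,6,7], [4,6,8]

giving chain groups C_0 ≅ Z^9, C_1 ≅ Z^27, C_2 ≅ Z^18.

Boundary ∂_1: C_1 → C_0 maps an edge to its endpoints' difference, ∂[p,q] = q − p. For instance
  ∂[6,8] = [8] − [6].
As a 9×27 matrix over Z this has rank 8, with invariant factors (1,1,1,1,1,1,1,1).

Boundary ∂_2: C_2 → C_1 acts by ∂[p,q,r] = [q,r] − [p,r] + [p,q]. For instance
  ∂[0,3,5] = [3,5] − [0,5] + [0,3],
  ∂[3,6,7] = [6,7] − [3,7] + [3,6].
This gives a 27×18 integer matrix of rank 18; reducing to Smith normal form yields diagonal entries (1,1,1,1,1,1,1,1,1,1,1,1,1,1,1,1,1,2).

From H_k ≅ ker(∂_k) / im(∂_{k+1}) we obtain:

  H_0: rank C_0 − rank ∂_1 = 9 − 8 = 1, and the invariant factors of ∂_1 are all 1, so H_0 ≅ Z.
  H_1: rank ker ∂_1 − rank ∂_2 = (27 − 8) − 18 = 1, and ∂_2 has invariant factor 2 > 1, so H_1 ≅ Z ⊕ Z/2.
  H_2: rank ker ∂_2 − rank ∂_3 = (18 − 18) − 0 = 0, and there is no ∂_3, so H_2 ≅ 0.

(K is a triangulation of the Klein bottle.)

Hence the Betti numbers are b_0 = 1, b_1 = 1, b_2 = 0.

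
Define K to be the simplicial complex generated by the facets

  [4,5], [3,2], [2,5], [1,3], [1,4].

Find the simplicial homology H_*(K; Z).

H_0 ≅ Z,  H_1 ≅ Z.

Order the vertices as 1 < 2 < 3 < 4 < 5. Listing each simplex with vertices in this order, K has dimension 1 with simplices:

  0-simplices (5): [1], [2], [3], [4], [5]
  1-simplices (5): [1,3], [1,4], [2,3], [2,5], [4,5]

Hence C_0 ≅ Z^5, C_1 ≅ Z^5.

Boundary ∂_1: C_1 → C_0 sends each edge [p,q] (with p < q) to q − p. For instance
  ∂[2,3] = [3] − [2].
The resulting 5×5 matrix has rank 4, and its Smith normal form has invariant factors (1,1,1,1).

Now H_k = ker ∂_k / im ∂_{k+1}, so:

  H_0: rank C_0 − rank ∂_1 = 5 − 4 = 1, and the invariant factors of ∂_1 are all 1, so H_0 ≅ Z.
  H_1: rank ker ∂_1 − rank ∂_2 = (5 − 4) − 0 = 1, and there is no ∂_2, so H_1 ≅ Z.

As a check, the Euler characteristic is 5 − 5 = 0, which agrees with 1 − 1 = 0.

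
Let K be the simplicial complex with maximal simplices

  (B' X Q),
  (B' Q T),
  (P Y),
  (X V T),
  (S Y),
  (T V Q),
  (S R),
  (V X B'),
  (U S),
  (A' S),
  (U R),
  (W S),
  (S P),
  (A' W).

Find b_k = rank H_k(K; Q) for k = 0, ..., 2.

Take the total order P < Q < R < S < T < U < V < W < X < Y < A' < B' on the vertex set. Then K (dimension 2) consists of the simplices:

  0-simplices (12): [P], [Q], [R], [S], [T], [U], [V], [W], [X], [Y], [A'], [B']
  1-simplices (19): [P,S], [P,Y], [Q,T], [Q,V], [Q,X], [Q,B'], [R,S], [R,U], [S,U], [S,W], [S,Y], [S,A'], [T,V], [T,X], [T,B'], [V,X], [V,B'], [W,A'], [X,B']
  2-simplices (5): [Q,T,V], [Q,T,B'], [Q,X,B'], [T,V,X], [V,X,B']

giving chain groups C_0 ≅ Z^12, C_1 ≅ Z^19, C_2 ≅ Z^5.

The boundary map ∂_1: C_1 → C_0 sends each edge [p,q] (with p < q) to q − p. For instance
  ∂[Q,T] = [T] − [Q].
The resulting 12×19 matrix has rank 10, and its Smith normal form has invariant factors (1,1,1,1,1,1,1,1,1,1).

Boundary ∂_2: C_2 → C_1 maps a triangle to the signed sum of its edges. For instance
  ∂[T,V,X] = [V,X] − [T,X] + [T,V],
  ∂[Q,X,B'] = [X,B'] − [Q,B'] + [Q,X].
As a 19×5 matrix over Z this has rank 5, with invariant factors (1,1,1,1,1).

Computing H_k = (kernel of ∂_k) / (image of ∂_{k+1}):

  H_0: rank C_0 − rank ∂_1 = 12 − 10 = 2, and the invariant factors of ∂_1 are all 1, so H_0 ≅ Z^2.
  H_1: rank ker ∂_1 − rank ∂_2 = (19 − 10) − 5 = 4, and the invariant factors of ∂_2 are all 1, so H_1 ≅ Z^4.
  H_2: rank ker ∂_2 − rank ∂_3 = (5 − 5) − 0 = 0, and there is no ∂_3, so H_2 ≅ 0.

Hence the Betti numbers are b_0 = 2, b_1 = 4, b_2 = 0.

b_0 = 2, b_1 = 4, b_2 = 0.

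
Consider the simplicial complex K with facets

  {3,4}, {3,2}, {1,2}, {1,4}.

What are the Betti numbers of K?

K has 4 vertices, 4 edges.
rank ∂_0 = 0, rank ∂_1 = 3 ⇒ b_0 = 4 − 0 − 3 = 1; all invariant factors of ∂_1 are 1 so no torsion. So H_0 = Z.
rank ∂_1 = 3, rank ∂_2 = 0 ⇒ b_1 = 4 − 3 − 0 = 1. So H_1 = Z.

b_0 = 1, b_1 = 1.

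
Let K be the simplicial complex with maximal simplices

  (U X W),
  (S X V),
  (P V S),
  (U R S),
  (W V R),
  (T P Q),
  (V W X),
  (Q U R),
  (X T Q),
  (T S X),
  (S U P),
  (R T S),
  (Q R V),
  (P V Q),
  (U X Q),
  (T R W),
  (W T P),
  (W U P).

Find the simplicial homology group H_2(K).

K has 9 vertices, 27 edges, 18 triangles.
rank ∂_2 = 17, rank ∂_3 = 0 ⇒ b_2 = 18 − 17 − 0 = 1. So H_2 = Z.

H_2 = Z.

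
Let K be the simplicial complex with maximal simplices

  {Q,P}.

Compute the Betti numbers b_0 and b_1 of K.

We work with the vertex ordering P < Q. The simplices of K, each written with vertices in increasing order, are:

  0-simplices (2): P, Q
  1-simplices (1): PQ

giving chain groups C_0 ≅ Z^2, C_1 ≅ Z^1.

Boundary ∂_1: C_1 → C_0 sends each edge [p,q] (with p < q) to q − p.
This gives a 2×1 integer matrix of rank 1; reducing to Smith normal form yields diagonal entries (1).

Reading off H_k = ker ∂_k / im ∂_{k+1}:

  H_0: rank C_0 − rank ∂_1 = 2 − 1 = 1, and the invariant factors of ∂_1 are all 1, so H_0 ≅ Z.
  H_1: rank ker ∂_1 − rank ∂_2 = (1 − 1) − 0 = 0, and there is no ∂_2, so H_1 ≅ 0.

Hence the Betti numbers are b_0 = 1, b_1 = 0.

b_0 = 1, b_1 = 0.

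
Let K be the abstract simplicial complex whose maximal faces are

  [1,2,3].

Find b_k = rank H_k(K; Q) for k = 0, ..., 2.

b_0 = 1, b_1 = 0, b_2 = 0.

K has 3 vertices, 3 edges, 1 triangle.
rank ∂_0 = 0, rank ∂_1 = 2 ⇒ b_0 = 3 − 0 − 2 = 1; all invariant factors of ∂_1 are 1 so no torsion. So H_0 ≅ Z.
rank ∂_1 = 2, rank ∂_2 = 1 ⇒ b_1 = 3 − 2 − 1 = 0; all invariant factors of ∂_2 are 1 so no torsion. So H_1 ≅ 0.
rank ∂_2 = 1, rank ∂_3 = 0 ⇒ b_2 = 1 − 1 − 0 = 0. So H_2 ≅ 0.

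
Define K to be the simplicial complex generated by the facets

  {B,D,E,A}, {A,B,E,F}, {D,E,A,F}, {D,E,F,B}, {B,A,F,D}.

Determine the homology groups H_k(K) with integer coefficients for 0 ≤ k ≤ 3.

We work with the vertex ordering A < B < D < E < F. The simplices of K, each written with vertices in increasing order, are:

  0-simplices (5): A, B, D, E, F
  1-simplices (10): AB, AD, AE, AF, BD, BE, BF, DE, DF, EF
  2-simplices (10): ABD, ABE, ABF, ADE, ADF, AEF, BDE, BDF, BEF, DEF
  3-simplices (5): ABDE, ABDF, ABEF, ADEF, BDEF

Hence C_0 ≅ Z^5, C_1 ≅ Z^10, C_2 ≅ Z^10, C_3 ≅ Z^5.

The boundary map ∂_1: C_1 → C_0 sends each edge [p,q] (with p < q) to q − p. For instance
  ∂AE = E − A.
As a 5×10 matrix over Z this has rank 4, with invariant factors (1,1,1,1).

The boundary map ∂_2: C_2 → C_1 sends each 2-simplex [p,q,r] to [q,r] − [p,r] + [p,q]. For instance
  ∂BDE = DE − BE + BD,
  ∂BEF = EF − BF + BE.
This gives a 10×10 integer matrix of rank 6; reducing to Smith normal form yields diagonal entries (1,1,1,1,1,1).

∂_3: C_3 → C_2 sends each 3-simplex σ to the alternating sum Σ_i (−1)^i (σ with its i-th vertex removed). For instance
  ∂ABDE = BDE − ADE + ABE − ABD,
  ∂ABEF = BEF − AEF + ABF − ABE.
The 10×5 boundary matrix has rank 4 and Smith normal form diag(1,1,1,1).

Reading off H_k = ker ∂_k / im ∂_{k+1}:

  H_0: rank C_0 − rank ∂_1 = 5 − 4 = 1, and the invariant factors of ∂_1 are all 1, so H_0 = Z.
  H_1: rank ker ∂_1 − rank ∂_2 = (10 − 4) − 6 = 0, and the invariant factors of ∂_2 are all 1, so H_1 = 0.
  H_2: rank ker ∂_2 − rank ∂_3 = (10 − 6) − 4 = 0, and the invariant factors of ∂_3 are all 1, so H_2 = 0.
  H_3: rank ker ∂_3 − rank ∂_4 = (5 − 4) − 0 = 1, and there is no ∂_4, so H_3 = Z.

H_0 ≅ Z,  H_1 = 0,  H_2 = 0,  H_3 ≅ Z.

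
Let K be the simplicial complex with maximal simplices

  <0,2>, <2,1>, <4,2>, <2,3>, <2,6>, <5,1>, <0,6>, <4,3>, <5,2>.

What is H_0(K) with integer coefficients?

H_0 ≅ Z.

Take the total order 0 < 1 < 2 < 3 < 4 < 5 < 6 on the vertex set. Then K (dimension 1) consists of the simplices:

  0-simplices (7): [0], [1], [2], [3], [4], [5], [6]
  1-simplices (9): [0,2], [0,6], [1,2], [1,5], [2,3], [2,4], [2,5], [2,6], [3,4]

Hence C_0 ≅ Z^7, C_1 ≅ Z^9.

Boundary ∂_1: C_1 → C_0 is given by ∂[p,q] = [q] − [p].
This gives a 7×9 integer matrix of rank 6; reducing to Smith normal form yields diagonal entries (1,1,1,1,1,1).

Now H_k = ker ∂_k / im ∂_{k+1}, so:

  H_0: rank C_0 − rank ∂_1 = 7 − 6 = 1, and the invariant factors of ∂_1 are all 1, so H_0 = Z.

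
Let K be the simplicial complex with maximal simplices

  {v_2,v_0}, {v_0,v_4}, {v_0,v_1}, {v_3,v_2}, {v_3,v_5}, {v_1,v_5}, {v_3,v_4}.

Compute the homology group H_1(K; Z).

H_1 = Z^2.

We work with the vertex ordering v_0 < v_1 < v_2 < v_3 < v_4 < v_5. The simplices of K, each written with vertices in increasing order, are:

  0-simplices (6): [v_0], [v_1], [v_2], [v_3], [v_4], [v_5]
  1-simplices (7): [v_0,v_1], [v_0,v_2], [v_0,v_4], [v_1,v_5], [v_2,v_3], [v_3,v_4], [v_3,v_5]

Hence C_0 ≅ Z^6, C_1 ≅ Z^7.

The boundary map ∂_1: C_1 → C_0 maps an edge to its endpoints' difference, ∂[p,q] = q − p.
As a 6×7 matrix over Z this has rank 5, with invariant factors (1,1,1,1,1).

Reading off H_k = ker ∂_k / im ∂_{k+1}:

  H_1: rank ker ∂_1 − rank ∂_2 = (7 − 5) − 0 = 2, and there is no ∂_2, so H_1 ≅ Z^2.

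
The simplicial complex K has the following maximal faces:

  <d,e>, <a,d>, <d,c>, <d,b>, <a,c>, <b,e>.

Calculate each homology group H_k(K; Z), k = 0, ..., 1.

H_0 = Z,  H_1 = Z^2.

Order the vertices as a < b < c < d < e. Listing each simplex with vertices in this order, K has dimension 1 with simplices:

  0-simplices (5): a, b, c, d, e
  1-simplices (6): ac, ad, bd, be, cd, de

giving chain groups C_0 ≅ Z^5, C_1 ≅ Z^6.

Boundary ∂_1: C_1 → C_0 sends each edge [p,q] (with p < q) to q − p. For instance
  ∂be = e − b.
This gives a 5×6 integer matrix of rank 4; reducing to Smith normal form yields diagonal entries (1,1,1,1).

From H_k ≅ ker(∂_k) / im(∂_{k+1}) we obtain:

  H_0: rank C_0 − rank ∂_1 = 5 − 4 = 1, and the invariant factors of ∂_1 are all 1, so H_0 = Z.
  H_1: rank ker ∂_1 − rank ∂_2 = (6 − 4) − 0 = 2, and there is no ∂_2, so H_1 = Z^2.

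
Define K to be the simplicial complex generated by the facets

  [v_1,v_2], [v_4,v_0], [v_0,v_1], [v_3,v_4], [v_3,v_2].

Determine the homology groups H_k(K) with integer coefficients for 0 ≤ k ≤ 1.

H_0 ≅ Z,  H_1 ≅ Z.

K has 5 vertices, 5 edges.
rank ∂_0 = 0, rank ∂_1 = 4 ⇒ b_0 = 5 − 0 − 4 = 1; all invariant factors of ∂_1 are 1 so no torsion. So H_0 ≅ Z.
rank ∂_1 = 4, rank ∂_2 = 0 ⇒ b_1 = 5 − 4 − 0 = 1. So H_1 ≅ Z.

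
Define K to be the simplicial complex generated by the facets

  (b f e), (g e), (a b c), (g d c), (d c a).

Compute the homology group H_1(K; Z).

H_1 = Z.

We work with the vertex ordering a < b < c < d < e < f < g. The simplices of K, each written with vertices in increasing order, are:

  0-simplices (7): a, b, c, d, e, f, g
  1-simplices (11): ab, ac, ad, bc, be, bf, cd, cg, dg, ef, eg
  2-simplices (4): abc, acd, bef, cdg

so the chain groups are C_0 ≅ Z^7, C_1 ≅ Z^11, C_2 ≅ Z^4.

∂_1: C_1 → C_0 maps an edge to its endpoints' difference, ∂[p,q] = q − p. For instance
  ∂be = e − b.
As a 7×11 matrix over Z this has rank 6, with invariant factors (1,1,1,1,1,1).

Boundary ∂_2: C_2 → C_1 maps a triangle to the signed sum of its edges. For instance
  ∂acd = cd − ad + ac,
  ∂abc = bc − ac + ab.
The resulting 11×4 matrix has rank 4, and its Smith normal form has invariant factors (1,1,1,1).

Now H_k = ker ∂_k / im ∂_{k+1}, so:

  H_1: rank ker ∂_1 − rank ∂_2 = (11 − 6) − 4 = 1, and the invariant factors of ∂_2 are all 1, so H_1 ≅ Z.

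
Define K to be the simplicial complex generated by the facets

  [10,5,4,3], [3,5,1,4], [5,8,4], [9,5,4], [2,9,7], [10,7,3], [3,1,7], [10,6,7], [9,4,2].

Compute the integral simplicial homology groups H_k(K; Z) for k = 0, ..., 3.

Order the vertices as 1 < 2 < 3 < 4 < 5 < 6 < 7 < 8 < 9 < 10. Listing each simplex with vertices in this order, K has dimension 3 with simplices:

  0-simplices (10): [1], [2], [3], [4], [5], [6], [7], [8], [9], [10]
  1-simplices (22): [1,3], [1,4], [1,5], [1,7], [2,4], [2,7], [2,9], [3,4], [3,5], [3,7], [3,10], [4,5], [4,8], [4,9], [4,10], [5,8], [5,9], [5,10], [6,7], [6,10], [7,9], [7,10]
  2-simplices (14): [1,3,4], [1,3,5], [1,3,7], [1,4,5], [2,4,9], [2,7,9], [3,4,5], [3,4,10], [3,5,10], [3,7,10], [4,5,8], [4,5,9], [4,5,10], [6,7,10]
  3-simplices (2): [1,3,4,5], [3,4,5,10]

so the chain groups are C_0 ≅ Z^10, C_1 ≅ Z^22, C_2 ≅ Z^14, C_3 ≅ Z^2.

Boundary ∂_1: C_1 → C_0 maps an edge to its endpoints' difference, ∂[p,q] = q − p. For instance
  ∂[3,10] = [10] − [3].
This gives a 10×22 integer matrix of rank 9; reducing to Smith normal form yields diagonal entries (1,1,1,1,1,1,1,1,1).

Boundary ∂_2: C_2 → C_1 maps a triangle to the signed sum of its edges. For instance
  ∂[4,5,9] = [5,9] − [4,9] + [4,5],
  ∂[3,4,5] = [4,5] − [3,5] + [3,4].
The 22×14 boundary matrix has rank 12 and Smith normal form diag(1,1,1,1,1,1,1,1,1,1,1,1).

Boundary ∂_3: C_3 → C_2 sends each 3-simplex σ to the alternating sum Σ_i (−1)^i (σ with its i-th vertex removed). For instance
  ∂[1,3,4,5] = [3,4,5] − [1,4,5] + [1,3,5] − [1,3,4],
  ∂[3,4,5,10] = [4,5,10] − [3,5,10] + [3,4,10] − [3,4,5].
The 14×2 boundary matrix has rank 2 and Smith normal form diag(1,1).

Computing H_k = (kernel of ∂_k) / (image of ∂_{k+1}):

  H_0: rank C_0 − rank ∂_1 = 10 − 9 = 1, and the invariant factors of ∂_1 are all 1, so H_0 = Z.
  H_1: rank ker ∂_1 − rank ∂_2 = (22 − 9) − 12 = 1, and the invariant factors of ∂_2 are all 1, so H_1 = Z.
  H_2: rank ker ∂_2 − rank ∂_3 = (14 − 12) − 2 = 0, and the invariant factors of ∂_3 are all 1, so H_2 = 0.
  H_3: rank ker ∂_3 − rank ∂_4 = (2 − 2) − 0 = 0, and there is no ∂_4, so H_3 = 0.

As a check, the Euler characteristic is 10 − 22 + 14 − 2 = 0, which agrees with 1 − 1 + 0 − 0 = 0.

H_0 ≅ Z,  H_1 ≅ Z,  H_2 = 0,  H_3 = 0.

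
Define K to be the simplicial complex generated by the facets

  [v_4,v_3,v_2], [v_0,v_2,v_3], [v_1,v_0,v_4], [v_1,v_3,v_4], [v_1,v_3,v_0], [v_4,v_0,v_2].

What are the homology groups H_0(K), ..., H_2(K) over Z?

H_0 = Z,  H_1 = 0,  H_2 = Z.

Fix the vertex order v_0 < v_1 < v_2 < v_3 < v_4 and write every simplex with vertices in increasing order. Then dim K = 2 and the simplices of K are:

  0-simplices (5): [v_0], [v_1], [v_2], [v_3], [v_4]
  1-simplices (9): [v_0,v_1], [v_0,v_2], [v_0,v_3], [v_0,v_4], [v_1,v_3], [v_1,v_4], [v_2,v_3], [v_2,v_4], [v_3,v_4]
  2-simplices (6): [v_0,v_1,v_3], [v_0,v_1,v_4], [v_0,v_2,v_3], [v_0,v_2,v_4], [v_1,v_3,v_4], [v_2,v_3,v_4]

giving chain groups C_0 ≅ Z^5, C_1 ≅ Z^9, C_2 ≅ Z^6.

The boundary map ∂_1: C_1 → C_0 maps an edge to its endpoints' difference, ∂[p,q] = q − p. For instance
  ∂[v_0,v_3] = [v_3] − [v_0].
This gives a 5×9 integer matrix of rank 4; reducing to Smith normal form yields diagonal entries (1,1,1,1).

∂_2: C_2 → C_1 maps a triangle to the signed sum of its edges. For instance
  ∂[v_0,v_1,v_4] = [v_1,v_4] − [v_0,v_4] + [v_0,v_1],
  ∂[v_2,v_3,v_4] = [v_3,v_4] − [v_2,v_4] + [v_2,v_3].
The resulting 9×6 matrix has rank 5, and its Smith normal form has invariant factors (1,1,1,1,1).

From H_k ≅ ker(∂_k) / im(∂_{k+1}) we obtain:

  H_0: rank C_0 − rank ∂_1 = 5 − 4 = 1, and the invariant factors of ∂_1 are all 1, so H_0 ≅ Z.
  H_1: rank ker ∂_1 − rank ∂_2 = (9 − 4) − 5 = 0, and the invariant factors of ∂_2 are all 1, so H_1 ≅ 0.
  H_2: rank ker ∂_2 − rank ∂_3 = (6 − 5) − 0 = 1, and there is no ∂_3, so H_2 ≅ Z.

As a check, the Euler characteristic is 5 − 9 + 6 = 2, which agrees with 1 − 0 + 1 = 2.
(K is a triangulation of the 2-sphere S^2.)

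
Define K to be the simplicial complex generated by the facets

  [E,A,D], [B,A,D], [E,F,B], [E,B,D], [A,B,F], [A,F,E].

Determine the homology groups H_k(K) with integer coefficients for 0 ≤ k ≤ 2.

Order the vertices as A < B < D < E < F. Listing each simplex with vertices in this order, K has dimension 2 with simplices:

  0-simplices (5): A, B, D, E, F
  1-simplices (9): AB, AD, AE, AF, BD, BE, BF, DE, EF
  2-simplices (6): ABD, ABF, ADE, AEF, BDE, BEF

Hence C_0 ≅ Z^5, C_1 ≅ Z^9, C_2 ≅ Z^6.

The boundary map ∂_1: C_1 → C_0 sends each edge [p,q] (with p < q) to q − p. For instance
  ∂AD = D − A.
The 5×9 boundary matrix has rank 4 and Smith normal form diag(1,1,1,1).

∂_2: C_2 → C_1 acts by ∂[p,q,r] = [q,r] − [p,r] + [p,q]. For instance
  ∂ABF = BF − AF + AB,
  ∂ADE = DE − AE + AD.
As a 9×6 matrix over Z this has rank 5, with invariant factors (1,1,1,1,1).

Computing H_k = (kernel of ∂_k) / (image of ∂_{k+1}):

  H_0: rank C_0 − rank ∂_1 = 5 − 4 = 1, and the invariant factors of ∂_1 are all 1, so H_0 ≅ Z.
  H_1: rank ker ∂_1 − rank ∂_2 = (9 − 4) − 5 = 0, and the invariant factors of ∂_2 are all 1, so H_1 ≅ 0.
  H_2: rank ker ∂_2 − rank ∂_3 = (6 − 5) − 0 = 1, and there is no ∂_3, so H_2 ≅ Z.

H_0 ≅ Z,  H_1 = 0,  H_2 ≅ Z.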